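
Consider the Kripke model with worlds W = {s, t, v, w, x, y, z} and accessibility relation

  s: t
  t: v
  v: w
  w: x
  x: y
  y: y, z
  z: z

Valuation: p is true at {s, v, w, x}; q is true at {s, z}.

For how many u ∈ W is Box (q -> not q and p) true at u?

s: successors {t}; q -> not q and p there: t:T. ✓
t: successors {v}; q -> not q and p there: v:T. ✓
v: successors {w}; q -> not q and p there: w:T. ✓
w: successors {x}; q -> not q and p there: x:T. ✓
x: successors {y}; q -> not q and p there: y:T. ✓
y: successors {y, z}; q -> not q and p there: y:T, z:F. ✗
z: successors {z}; q -> not q and p there: z:F. ✗
Satisfying worlds: {s, t, v, w, x}.

5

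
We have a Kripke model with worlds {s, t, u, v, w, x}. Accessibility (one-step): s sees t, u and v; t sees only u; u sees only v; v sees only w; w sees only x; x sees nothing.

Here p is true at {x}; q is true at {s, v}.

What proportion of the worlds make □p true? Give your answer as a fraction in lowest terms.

s: successors {t, u, v}; p there: t:F, u:F, v:F. ✗
t: successors {u}; p there: u:F. ✗
u: successors {v}; p there: v:F. ✗
v: successors {w}; p there: w:F. ✗
w: successors {x}; p there: x:T. ✓
x: no successors, so □p holds vacuously. ✓
That's 2 of 6 worlds, so 2/6 = 1/3.

1/3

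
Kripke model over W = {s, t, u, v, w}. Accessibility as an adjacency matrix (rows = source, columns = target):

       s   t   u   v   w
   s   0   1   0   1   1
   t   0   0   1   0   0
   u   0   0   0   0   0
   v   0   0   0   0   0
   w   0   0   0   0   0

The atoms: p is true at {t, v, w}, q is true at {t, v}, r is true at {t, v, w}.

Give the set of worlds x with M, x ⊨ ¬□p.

s: □p is T. ✗
t: □p is F. ✓
u: □p is T. ✗
v: □p is T. ✗
w: □p is T. ✗

{t}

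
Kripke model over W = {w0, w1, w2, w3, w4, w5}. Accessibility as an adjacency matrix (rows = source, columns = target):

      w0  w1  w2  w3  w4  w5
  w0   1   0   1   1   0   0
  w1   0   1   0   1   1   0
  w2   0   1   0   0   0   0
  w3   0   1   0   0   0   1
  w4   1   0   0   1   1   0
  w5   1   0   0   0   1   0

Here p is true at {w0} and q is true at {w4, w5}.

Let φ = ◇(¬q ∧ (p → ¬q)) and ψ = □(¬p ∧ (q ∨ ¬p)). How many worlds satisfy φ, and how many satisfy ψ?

For ◇(¬q ∧ (p → ¬q)):
w0: successors {w0, w2, w3}; ¬q ∧ (p → ¬q) there: w0:T, w2:T, w3:T. ✓
w1: successors {w1, w3, w4}; ¬q ∧ (p → ¬q) there: w1:T, w3:T, w4:F. ✓
w2: successors {w1}; ¬q ∧ (p → ¬q) there: w1:T. ✓
w3: successors {w1, w5}; ¬q ∧ (p → ¬q) there: w1:T, w5:F. ✓
w4: successors {w0, w3, w4}; ¬q ∧ (p → ¬q) there: w0:T, w3:T, w4:F. ✓
w5: successors {w0, w4}; ¬q ∧ (p → ¬q) there: w0:T, w4:F. ✓
— 6 worlds.
For □(¬p ∧ (q ∨ ¬p)):
w0: successors {w0, w2, w3}; ¬p ∧ (q ∨ ¬p) there: w0:F, w2:T, w3:T. ✗
w1: successors {w1, w3, w4}; ¬p ∧ (q ∨ ¬p) there: w1:T, w3:T, w4:T. ✓
w2: successors {w1}; ¬p ∧ (q ∨ ¬p) there: w1:T. ✓
w3: successors {w1, w5}; ¬p ∧ (q ∨ ¬p) there: w1:T, w5:T. ✓
w4: successors {w0, w3, w4}; ¬p ∧ (q ∨ ¬p) there: w0:F, w3:T, w4:T. ✗
w5: successors {w0, w4}; ¬p ∧ (q ∨ ¬p) there: w0:F, w4:T. ✗
— 3 worlds.

6 and 3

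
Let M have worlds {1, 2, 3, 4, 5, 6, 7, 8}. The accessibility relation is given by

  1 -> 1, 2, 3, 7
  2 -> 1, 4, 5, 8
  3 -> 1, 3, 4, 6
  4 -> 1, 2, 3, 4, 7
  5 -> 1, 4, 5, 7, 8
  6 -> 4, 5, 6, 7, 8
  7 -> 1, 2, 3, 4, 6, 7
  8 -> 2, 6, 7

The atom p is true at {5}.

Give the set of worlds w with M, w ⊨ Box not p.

1: successors {1, 2, 3, 7}; not p there: 1:T, 2:T, 3:T, 7:T. ✓
2: successors {1, 4, 5, 8}; not p there: 1:T, 4:T, 5:F, 8:T. ✗
3: successors {1, 3, 4, 6}; not p there: 1:T, 3:T, 4:T, 6:T. ✓
4: successors {1, 2, 3, 4, 7}; not p there: 1:T, 2:T, 3:T, 4:T, 7:T. ✓
5: successors {1, 4, 5, 7, 8}; not p there: 1:T, 4:T, 5:F, 7:T, 8:T. ✗
6: successors {4, 5, 6, 7, 8}; not p there: 4:T, 5:F, 6:T, 7:T, 8:T. ✗
7: successors {1, 2, 3, 4, 6, 7}; not p there: 1:T, 2:T, 3:T, 4:T, 6:T, 7:T. ✓
8: successors {2, 6, 7}; not p there: 2:T, 6:T, 7:T. ✓

{1, 3, 4, 7, 8}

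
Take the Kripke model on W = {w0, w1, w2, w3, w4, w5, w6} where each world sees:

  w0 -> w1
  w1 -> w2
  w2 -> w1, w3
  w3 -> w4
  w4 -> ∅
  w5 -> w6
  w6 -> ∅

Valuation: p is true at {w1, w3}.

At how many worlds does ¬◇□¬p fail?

4

w0: ◇□¬p is T. ✗
w1: ◇□¬p is F. ✓
w2: ◇□¬p is T. ✗
w3: ◇□¬p is T. ✗
w4: ◇□¬p is F. ✓
w5: ◇□¬p is T. ✗
w6: ◇□¬p is F. ✓
Satisfying worlds: {w1, w4, w6}.
So ¬◇□¬p fails at the other 4 worlds.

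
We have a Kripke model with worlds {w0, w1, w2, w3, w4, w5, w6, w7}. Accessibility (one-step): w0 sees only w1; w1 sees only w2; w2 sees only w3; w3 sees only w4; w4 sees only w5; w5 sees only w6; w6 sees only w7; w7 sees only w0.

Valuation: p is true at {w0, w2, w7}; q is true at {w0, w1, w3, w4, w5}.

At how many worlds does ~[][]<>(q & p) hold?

7

w0: [][]<>(q & p) is F. ✓
w1: [][]<>(q & p) is F. ✓
w2: [][]<>(q & p) is F. ✓
w3: [][]<>(q & p) is F. ✓
w4: [][]<>(q & p) is F. ✓
w5: [][]<>(q & p) is T. ✗
w6: [][]<>(q & p) is F. ✓
w7: [][]<>(q & p) is F. ✓
Satisfying worlds: {w0, w1, w2, w3, w4, w6, w7}.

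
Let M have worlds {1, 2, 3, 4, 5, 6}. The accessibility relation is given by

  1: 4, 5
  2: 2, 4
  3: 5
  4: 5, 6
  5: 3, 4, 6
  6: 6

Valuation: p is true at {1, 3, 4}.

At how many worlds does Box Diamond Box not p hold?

1: successors {4, 5}; Diamond Box not p there: 4:T, 5:T. ✓
2: successors {2, 4}; Diamond Box not p there: 2:T, 4:T. ✓
3: successors {5}; Diamond Box not p there: 5:T. ✓
4: successors {5, 6}; Diamond Box not p there: 5:T, 6:T. ✓
5: successors {3, 4, 6}; Diamond Box not p there: 3:F, 4:T, 6:T. ✗
6: successors {6}; Diamond Box not p there: 6:T. ✓
Satisfying worlds: {1, 2, 3, 4, 6}.

5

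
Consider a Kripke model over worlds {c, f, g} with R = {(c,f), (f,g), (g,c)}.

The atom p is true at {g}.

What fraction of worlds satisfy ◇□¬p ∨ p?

2/3

c: ◇□¬p is F, p is F. ✗
f: ◇□¬p is T, p is F. ✓
g: ◇□¬p is T, p is T. ✓
That's 2 of 3 worlds, so 2/3.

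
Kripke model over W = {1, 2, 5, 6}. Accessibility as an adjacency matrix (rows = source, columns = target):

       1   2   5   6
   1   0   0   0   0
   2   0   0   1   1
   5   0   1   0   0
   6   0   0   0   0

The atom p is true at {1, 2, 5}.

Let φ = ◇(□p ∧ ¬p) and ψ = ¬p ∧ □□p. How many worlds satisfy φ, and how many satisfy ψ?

For ◇(□p ∧ ¬p):
1: no successors, so ◇(□p ∧ ¬p) fails. ✗
2: successors {5, 6}; □p ∧ ¬p there: 5:F, 6:T. ✓
5: successors {2}; □p ∧ ¬p there: 2:F. ✗
6: no successors, so ◇(□p ∧ ¬p) fails. ✗
— 1 world.
For ¬p ∧ □□p:
1: ¬p is F, □□p is T. ✗
2: ¬p is F, □□p is T. ✗
5: ¬p is F, □□p is F. ✗
6: ¬p is T, □□p is T. ✓
— 1 world.

1 and 1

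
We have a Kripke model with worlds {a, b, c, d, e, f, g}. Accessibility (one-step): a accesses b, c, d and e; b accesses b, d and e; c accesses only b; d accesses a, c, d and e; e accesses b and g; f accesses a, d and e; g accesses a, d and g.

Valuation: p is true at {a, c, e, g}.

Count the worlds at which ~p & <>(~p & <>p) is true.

a: ~p is F, <>(~p & <>p) is T. ✗
b: ~p is T, <>(~p & <>p) is T. ✓
c: ~p is F, <>(~p & <>p) is T. ✗
d: ~p is T, <>(~p & <>p) is T. ✓
e: ~p is F, <>(~p & <>p) is T. ✗
f: ~p is T, <>(~p & <>p) is T. ✓
g: ~p is F, <>(~p & <>p) is T. ✗
Satisfying worlds: {b, d, f}.

3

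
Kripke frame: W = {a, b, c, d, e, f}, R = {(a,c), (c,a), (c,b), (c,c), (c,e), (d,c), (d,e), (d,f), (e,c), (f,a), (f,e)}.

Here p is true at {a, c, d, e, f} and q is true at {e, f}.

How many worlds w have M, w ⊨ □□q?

1

a: successors {c}; □q there: c:F. ✗
b: no successors, so □□q holds vacuously. ✓
c: successors {a, b, c, e}; □q there: a:F, b:T, c:F, e:F. ✗
d: successors {c, e, f}; □q there: c:F, e:F, f:F. ✗
e: successors {c}; □q there: c:F. ✗
f: successors {a, e}; □q there: a:F, e:F. ✗
Satisfying worlds: {b}.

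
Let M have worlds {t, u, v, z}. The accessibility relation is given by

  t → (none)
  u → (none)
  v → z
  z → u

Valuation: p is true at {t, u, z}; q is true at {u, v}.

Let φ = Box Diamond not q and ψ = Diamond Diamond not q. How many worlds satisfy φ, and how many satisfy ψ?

For Box Diamond not q:
t: no successors, so Box Diamond not q holds vacuously. ✓
u: no successors, so Box Diamond not q holds vacuously. ✓
v: successors {z}; Diamond not q there: z:F. ✗
z: successors {u}; Diamond not q there: u:F. ✗
— 2 worlds.
For Diamond Diamond not q:
t: no successors, so Diamond Diamond not q fails. ✗
u: no successors, so Diamond Diamond not q fails. ✗
v: successors {z}; Diamond not q there: z:F. ✗
z: successors {u}; Diamond not q there: u:F. ✗
— 0 worlds.

2 and 0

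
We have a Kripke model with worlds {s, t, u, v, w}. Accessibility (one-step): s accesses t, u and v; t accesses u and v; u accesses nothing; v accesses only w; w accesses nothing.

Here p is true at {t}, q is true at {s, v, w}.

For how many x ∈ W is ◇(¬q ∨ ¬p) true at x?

3

s: successors {t, u, v}; ¬q ∨ ¬p there: t:T, u:T, v:T. ✓
t: successors {u, v}; ¬q ∨ ¬p there: u:T, v:T. ✓
u: no successors, so ◇(¬q ∨ ¬p) fails. ✗
v: successors {w}; ¬q ∨ ¬p there: w:T. ✓
w: no successors, so ◇(¬q ∨ ¬p) fails. ✗
Satisfying worlds: {s, t, v}.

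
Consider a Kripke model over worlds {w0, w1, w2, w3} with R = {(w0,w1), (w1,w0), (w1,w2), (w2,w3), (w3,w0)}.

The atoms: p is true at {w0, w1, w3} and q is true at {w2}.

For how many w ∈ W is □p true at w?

3

w0: successors {w1}; p there: w1:T. ✓
w1: successors {w0, w2}; p there: w0:T, w2:F. ✗
w2: successors {w3}; p there: w3:T. ✓
w3: successors {w0}; p there: w0:T. ✓
Satisfying worlds: {w0, w2, w3}.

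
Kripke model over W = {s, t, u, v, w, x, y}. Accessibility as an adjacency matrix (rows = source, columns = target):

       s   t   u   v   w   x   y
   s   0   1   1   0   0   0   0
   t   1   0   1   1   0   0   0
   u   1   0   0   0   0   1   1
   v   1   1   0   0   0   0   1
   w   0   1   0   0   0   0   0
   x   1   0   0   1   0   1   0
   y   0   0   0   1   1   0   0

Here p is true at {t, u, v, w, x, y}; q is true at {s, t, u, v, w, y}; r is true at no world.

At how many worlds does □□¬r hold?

s: successors {t, u}; □¬r there: t:T, u:T. ✓
t: successors {s, u, v}; □¬r there: s:T, u:T, v:T. ✓
u: successors {s, x, y}; □¬r there: s:T, x:T, y:T. ✓
v: successors {s, t, y}; □¬r there: s:T, t:T, y:T. ✓
w: successors {t}; □¬r there: t:T. ✓
x: successors {s, v, x}; □¬r there: s:T, v:T, x:T. ✓
y: successors {v, w}; □¬r there: v:T, w:T. ✓
Satisfying worlds: {s, t, u, v, w, x, y}.

7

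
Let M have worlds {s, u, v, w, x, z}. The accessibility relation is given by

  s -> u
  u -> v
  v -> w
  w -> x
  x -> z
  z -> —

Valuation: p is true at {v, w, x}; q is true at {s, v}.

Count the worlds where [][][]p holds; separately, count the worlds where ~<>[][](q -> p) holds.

5 and 1

For [][][]p:
s: successors {u}; [][]p there: u:T. ✓
u: successors {v}; [][]p there: v:T. ✓
v: successors {w}; [][]p there: w:F. ✗
w: successors {x}; [][]p there: x:T. ✓
x: successors {z}; [][]p there: z:T. ✓
z: no successors, so [][][]p holds vacuously. ✓
— 5 worlds.
For ~<>[][](q -> p):
s: <>[][](q -> p) is T. ✗
u: <>[][](q -> p) is T. ✗
v: <>[][](q -> p) is T. ✗
w: <>[][](q -> p) is T. ✗
x: <>[][](q -> p) is T. ✗
z: <>[][](q -> p) is F. ✓
— 1 world.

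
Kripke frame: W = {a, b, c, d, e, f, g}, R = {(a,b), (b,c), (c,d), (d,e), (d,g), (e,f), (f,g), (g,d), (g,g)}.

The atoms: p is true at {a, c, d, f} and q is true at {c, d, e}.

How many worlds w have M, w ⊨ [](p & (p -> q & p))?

2

a: successors {b}; p & (p -> q & p) there: b:F. ✗
b: successors {c}; p & (p -> q & p) there: c:T. ✓
c: successors {d}; p & (p -> q & p) there: d:T. ✓
d: successors {e, g}; p & (p -> q & p) there: e:F, g:F. ✗
e: successors {f}; p & (p -> q & p) there: f:F. ✗
f: successors {g}; p & (p -> q & p) there: g:F. ✗
g: successors {d, g}; p & (p -> q & p) there: d:T, g:F. ✗
Satisfying worlds: {b, c}.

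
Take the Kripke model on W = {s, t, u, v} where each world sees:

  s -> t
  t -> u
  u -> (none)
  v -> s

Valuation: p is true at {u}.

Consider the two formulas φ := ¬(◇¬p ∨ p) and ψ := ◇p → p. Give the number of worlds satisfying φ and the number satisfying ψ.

1 and 3

For ¬(◇¬p ∨ p):
s: ◇¬p ∨ p is T. ✗
t: ◇¬p ∨ p is F. ✓
u: ◇¬p ∨ p is T. ✗
v: ◇¬p ∨ p is T. ✗
— 1 world.
For ◇p → p:
s: ◇p is F, p is F. ✓
t: ◇p is T, p is F. ✗
u: ◇p is F, p is T. ✓
v: ◇p is F, p is F. ✓
— 3 worlds.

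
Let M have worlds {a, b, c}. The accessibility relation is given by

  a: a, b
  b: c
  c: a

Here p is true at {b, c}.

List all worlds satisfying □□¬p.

a: successors {a, b}; □¬p there: a:F, b:F. ✗
b: successors {c}; □¬p there: c:T. ✓
c: successors {a}; □¬p there: a:F. ✗

{b}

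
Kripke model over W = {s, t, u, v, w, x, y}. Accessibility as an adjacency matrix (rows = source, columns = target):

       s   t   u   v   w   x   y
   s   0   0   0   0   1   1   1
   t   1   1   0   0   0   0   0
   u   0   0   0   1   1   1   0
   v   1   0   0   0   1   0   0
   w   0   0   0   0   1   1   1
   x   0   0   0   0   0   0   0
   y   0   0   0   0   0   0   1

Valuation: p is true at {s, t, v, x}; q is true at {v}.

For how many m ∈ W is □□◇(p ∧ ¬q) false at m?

s: successors {w, x, y}; □◇(p ∧ ¬q) there: w:F, x:T, y:F. ✗
t: successors {s, t}; □◇(p ∧ ¬q) there: s:F, t:T. ✗
u: successors {v, w, x}; □◇(p ∧ ¬q) there: v:T, w:F, x:T. ✗
v: successors {s, w}; □◇(p ∧ ¬q) there: s:F, w:F. ✗
w: successors {w, x, y}; □◇(p ∧ ¬q) there: w:F, x:T, y:F. ✗
x: no successors, so □□◇(p ∧ ¬q) holds vacuously. ✓
y: successors {y}; □◇(p ∧ ¬q) there: y:F. ✗
Satisfying worlds: {x}.
So □□◇(p ∧ ¬q) fails at the other 6 worlds.

6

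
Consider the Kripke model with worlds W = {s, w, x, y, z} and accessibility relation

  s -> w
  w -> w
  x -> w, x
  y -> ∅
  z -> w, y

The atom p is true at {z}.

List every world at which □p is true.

s: successors {w}; p there: w:F. ✗
w: successors {w}; p there: w:F. ✗
x: successors {w, x}; p there: w:F, x:F. ✗
y: no successors, so □p holds vacuously. ✓
z: successors {w, y}; p there: w:F, y:F. ✗

{y}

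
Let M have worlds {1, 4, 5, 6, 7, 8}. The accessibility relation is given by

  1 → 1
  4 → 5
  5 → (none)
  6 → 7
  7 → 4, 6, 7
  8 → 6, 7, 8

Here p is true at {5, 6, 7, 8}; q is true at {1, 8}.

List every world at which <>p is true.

1: successors {1}; p there: 1:F. ✗
4: successors {5}; p there: 5:T. ✓
5: no successors, so <>p fails. ✗
6: successors {7}; p there: 7:T. ✓
7: successors {4, 6, 7}; p there: 4:F, 6:T, 7:T. ✓
8: successors {6, 7, 8}; p there: 6:T, 7:T, 8:T. ✓

{4, 6, 7, 8}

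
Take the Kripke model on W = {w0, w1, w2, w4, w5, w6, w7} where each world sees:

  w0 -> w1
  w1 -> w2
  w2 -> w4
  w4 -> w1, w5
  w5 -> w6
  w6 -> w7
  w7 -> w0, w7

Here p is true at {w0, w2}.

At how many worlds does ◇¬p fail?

w0: successors {w1}; ¬p there: w1:T. ✓
w1: successors {w2}; ¬p there: w2:F. ✗
w2: successors {w4}; ¬p there: w4:T. ✓
w4: successors {w1, w5}; ¬p there: w1:T, w5:T. ✓
w5: successors {w6}; ¬p there: w6:T. ✓
w6: successors {w7}; ¬p there: w7:T. ✓
w7: successors {w0, w7}; ¬p there: w0:F, w7:T. ✓
Satisfying worlds: {w0, w2, w4, w5, w6, w7}.
So ◇¬p fails at the other 1 world.

1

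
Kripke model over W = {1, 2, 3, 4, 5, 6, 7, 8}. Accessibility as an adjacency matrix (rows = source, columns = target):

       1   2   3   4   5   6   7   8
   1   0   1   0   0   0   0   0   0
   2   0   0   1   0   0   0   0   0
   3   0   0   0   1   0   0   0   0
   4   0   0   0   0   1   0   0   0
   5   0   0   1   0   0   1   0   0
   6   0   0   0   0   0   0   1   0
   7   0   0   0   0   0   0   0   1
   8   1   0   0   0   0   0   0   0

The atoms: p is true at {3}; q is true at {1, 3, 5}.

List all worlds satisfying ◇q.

{2, 4, 5, 8}

1: successors {2}; q there: 2:F. ✗
2: successors {3}; q there: 3:T. ✓
3: successors {4}; q there: 4:F. ✗
4: successors {5}; q there: 5:T. ✓
5: successors {3, 6}; q there: 3:T, 6:F. ✓
6: successors {7}; q there: 7:F. ✗
7: successors {8}; q there: 8:F. ✗
8: successors {1}; q there: 1:T. ✓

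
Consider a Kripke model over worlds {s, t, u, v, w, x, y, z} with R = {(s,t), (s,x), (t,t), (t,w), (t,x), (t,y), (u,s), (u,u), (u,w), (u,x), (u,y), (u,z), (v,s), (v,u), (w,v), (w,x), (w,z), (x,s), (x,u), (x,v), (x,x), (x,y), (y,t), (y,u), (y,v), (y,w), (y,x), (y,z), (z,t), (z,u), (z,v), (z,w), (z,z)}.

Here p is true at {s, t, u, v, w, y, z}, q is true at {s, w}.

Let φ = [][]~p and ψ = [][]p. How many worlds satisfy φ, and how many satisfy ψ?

0 and 0

For [][]~p:
s: successors {t, x}; []~p there: t:F, x:F. ✗
t: successors {t, w, x, y}; []~p there: t:F, w:F, x:F, y:F. ✗
u: successors {s, u, w, x, y, z}; []~p there: s:F, u:F, w:F, x:F, y:F, z:F. ✗
v: successors {s, u}; []~p there: s:F, u:F. ✗
w: successors {v, x, z}; []~p there: v:F, x:F, z:F. ✗
x: successors {s, u, v, x, y}; []~p there: s:F, u:F, v:F, x:F, y:F. ✗
y: successors {t, u, v, w, x, z}; []~p there: t:F, u:F, v:F, w:F, x:F, z:F. ✗
z: successors {t, u, v, w, z}; []~p there: t:F, u:F, v:F, w:F, z:F. ✗
— 0 worlds.
For [][]p:
s: successors {t, x}; []p there: t:F, x:F. ✗
t: successors {t, w, x, y}; []p there: t:F, w:F, x:F, y:F. ✗
u: successors {s, u, w, x, y, z}; []p there: s:F, u:F, w:F, x:F, y:F, z:T. ✗
v: successors {s, u}; []p there: s:F, u:F. ✗
w: successors {v, x, z}; []p there: v:T, x:F, z:T. ✗
x: successors {s, u, v, x, y}; []p there: s:F, u:F, v:T, x:F, y:F. ✗
y: successors {t, u, v, w, x, z}; []p there: t:F, u:F, v:T, w:F, x:F, z:T. ✗
z: successors {t, u, v, w, z}; []p there: t:F, u:F, v:T, w:F, z:T. ✗
— 0 worlds.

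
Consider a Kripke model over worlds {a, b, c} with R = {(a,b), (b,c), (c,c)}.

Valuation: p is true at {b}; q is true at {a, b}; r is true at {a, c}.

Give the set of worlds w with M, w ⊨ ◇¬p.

a: successors {b}; ¬p there: b:F. ✗
b: successors {c}; ¬p there: c:T. ✓
c: successors {c}; ¬p there: c:T. ✓

{b, c}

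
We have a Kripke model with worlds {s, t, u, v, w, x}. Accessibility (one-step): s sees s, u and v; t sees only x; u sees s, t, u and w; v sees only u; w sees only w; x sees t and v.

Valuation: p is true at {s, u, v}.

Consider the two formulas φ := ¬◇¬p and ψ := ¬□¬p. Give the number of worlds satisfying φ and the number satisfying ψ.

2 and 4

For ¬◇¬p:
s: ◇¬p is F. ✓
t: ◇¬p is T. ✗
u: ◇¬p is T. ✗
v: ◇¬p is F. ✓
w: ◇¬p is T. ✗
x: ◇¬p is T. ✗
— 2 worlds.
For ¬□¬p:
s: □¬p is F. ✓
t: □¬p is T. ✗
u: □¬p is F. ✓
v: □¬p is F. ✓
w: □¬p is T. ✗
x: □¬p is F. ✓
— 4 worlds.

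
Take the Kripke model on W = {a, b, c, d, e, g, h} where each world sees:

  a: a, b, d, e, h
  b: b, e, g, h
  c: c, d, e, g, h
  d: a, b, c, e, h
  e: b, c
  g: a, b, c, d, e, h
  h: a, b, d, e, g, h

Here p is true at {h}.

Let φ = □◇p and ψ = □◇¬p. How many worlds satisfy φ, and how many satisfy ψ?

1 and 7

For □◇p:
a: successors {a, b, d, e, h}; ◇p there: a:T, b:T, d:T, e:F, h:T. ✗
b: successors {b, e, g, h}; ◇p there: b:T, e:F, g:T, h:T. ✗
c: successors {c, d, e, g, h}; ◇p there: c:T, d:T, e:F, g:T, h:T. ✗
d: successors {a, b, c, e, h}; ◇p there: a:T, b:T, c:T, e:F, h:T. ✗
e: successors {b, c}; ◇p there: b:T, c:T. ✓
g: successors {a, b, c, d, e, h}; ◇p there: a:T, b:T, c:T, d:T, e:F, h:T. ✗
h: successors {a, b, d, e, g, h}; ◇p there: a:T, b:T, d:T, e:F, g:T, h:T. ✗
— 1 world.
For □◇¬p:
a: successors {a, b, d, e, h}; ◇¬p there: a:T, b:T, d:T, e:T, h:T. ✓
b: successors {b, e, g, h}; ◇¬p there: b:T, e:T, g:T, h:T. ✓
c: successors {c, d, e, g, h}; ◇¬p there: c:T, d:T, e:T, g:T, h:T. ✓
d: successors {a, b, c, e, h}; ◇¬p there: a:T, b:T, c:T, e:T, h:T. ✓
e: successors {b, c}; ◇¬p there: b:T, c:T. ✓
g: successors {a, b, c, d, e, h}; ◇¬p there: a:T, b:T, c:T, d:T, e:T, h:T. ✓
h: successors {a, b, d, e, g, h}; ◇¬p there: a:T, b:T, d:T, e:T, g:T, h:T. ✓
— 7 worlds.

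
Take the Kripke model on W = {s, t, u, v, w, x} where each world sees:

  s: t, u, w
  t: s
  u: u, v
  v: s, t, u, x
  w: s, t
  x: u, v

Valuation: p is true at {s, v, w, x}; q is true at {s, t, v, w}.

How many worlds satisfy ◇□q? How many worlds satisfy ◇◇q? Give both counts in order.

3 and 6

For ◇□q:
s: successors {t, u, w}; □q there: t:T, u:F, w:T. ✓
t: successors {s}; □q there: s:F. ✗
u: successors {u, v}; □q there: u:F, v:F. ✗
v: successors {s, t, u, x}; □q there: s:F, t:T, u:F, x:F. ✓
w: successors {s, t}; □q there: s:F, t:T. ✓
x: successors {u, v}; □q there: u:F, v:F. ✗
— 3 worlds.
For ◇◇q:
s: successors {t, u, w}; ◇q there: t:T, u:T, w:T. ✓
t: successors {s}; ◇q there: s:T. ✓
u: successors {u, v}; ◇q there: u:T, v:T. ✓
v: successors {s, t, u, x}; ◇q there: s:T, t:T, u:T, x:T. ✓
w: successors {s, t}; ◇q there: s:T, t:T. ✓
x: successors {u, v}; ◇q there: u:T, v:T. ✓
— 6 worlds.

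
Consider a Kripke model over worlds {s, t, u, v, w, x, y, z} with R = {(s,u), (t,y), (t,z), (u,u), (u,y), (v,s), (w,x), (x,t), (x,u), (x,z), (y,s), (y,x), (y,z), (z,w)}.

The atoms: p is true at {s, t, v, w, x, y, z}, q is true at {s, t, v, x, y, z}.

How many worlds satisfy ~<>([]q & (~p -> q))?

s: <>([]q & (~p -> q)) is F. ✓
t: <>([]q & (~p -> q)) is T. ✗
u: <>([]q & (~p -> q)) is T. ✗
v: <>([]q & (~p -> q)) is F. ✓
w: <>([]q & (~p -> q)) is F. ✓
x: <>([]q & (~p -> q)) is T. ✗
y: <>([]q & (~p -> q)) is F. ✓
z: <>([]q & (~p -> q)) is T. ✗
Satisfying worlds: {s, v, w, y}.

4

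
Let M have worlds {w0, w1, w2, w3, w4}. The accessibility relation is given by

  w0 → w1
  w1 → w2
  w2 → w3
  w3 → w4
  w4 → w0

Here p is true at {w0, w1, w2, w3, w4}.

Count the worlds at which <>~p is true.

w0: successors {w1}; ~p there: w1:F. ✗
w1: successors {w2}; ~p there: w2:F. ✗
w2: successors {w3}; ~p there: w3:F. ✗
w3: successors {w4}; ~p there: w4:F. ✗
w4: successors {w0}; ~p there: w0:F. ✗
Satisfying worlds: ∅.

0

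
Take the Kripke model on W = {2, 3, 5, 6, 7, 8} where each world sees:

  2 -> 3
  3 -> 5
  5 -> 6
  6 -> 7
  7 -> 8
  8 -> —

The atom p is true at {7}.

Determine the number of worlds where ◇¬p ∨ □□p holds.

2: ◇¬p is T, □□p is F. ✓
3: ◇¬p is T, □□p is F. ✓
5: ◇¬p is T, □□p is T. ✓
6: ◇¬p is F, □□p is F. ✗
7: ◇¬p is T, □□p is T. ✓
8: ◇¬p is F, □□p is T. ✓
Satisfying worlds: {2, 3, 5, 7, 8}.

5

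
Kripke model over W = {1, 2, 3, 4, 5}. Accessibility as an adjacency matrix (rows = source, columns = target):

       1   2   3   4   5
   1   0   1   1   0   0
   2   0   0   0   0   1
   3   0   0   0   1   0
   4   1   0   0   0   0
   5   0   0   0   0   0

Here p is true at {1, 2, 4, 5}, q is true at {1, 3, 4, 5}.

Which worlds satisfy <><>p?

1: successors {2, 3}; <>p there: 2:T, 3:T. ✓
2: successors {5}; <>p there: 5:F. ✗
3: successors {4}; <>p there: 4:T. ✓
4: successors {1}; <>p there: 1:T. ✓
5: no successors, so <><>p fails. ✗

{1, 3, 4}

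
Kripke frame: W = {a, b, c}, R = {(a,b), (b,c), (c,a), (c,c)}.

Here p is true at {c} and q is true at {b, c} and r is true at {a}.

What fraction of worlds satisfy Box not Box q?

1/3

a: successors {b}; not Box q there: b:F. ✗
b: successors {c}; not Box q there: c:T. ✓
c: successors {a, c}; not Box q there: a:F, c:T. ✗
That's 1 of 3 worlds, so 1/3.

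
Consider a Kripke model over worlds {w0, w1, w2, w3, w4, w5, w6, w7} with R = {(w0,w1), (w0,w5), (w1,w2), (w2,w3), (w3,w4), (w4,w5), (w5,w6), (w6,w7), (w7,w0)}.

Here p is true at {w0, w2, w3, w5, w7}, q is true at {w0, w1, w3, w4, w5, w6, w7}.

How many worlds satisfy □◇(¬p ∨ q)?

w0: successors {w1, w5}; ◇(¬p ∨ q) there: w1:F, w5:T. ✗
w1: successors {w2}; ◇(¬p ∨ q) there: w2:T. ✓
w2: successors {w3}; ◇(¬p ∨ q) there: w3:T. ✓
w3: successors {w4}; ◇(¬p ∨ q) there: w4:T. ✓
w4: successors {w5}; ◇(¬p ∨ q) there: w5:T. ✓
w5: successors {w6}; ◇(¬p ∨ q) there: w6:T. ✓
w6: successors {w7}; ◇(¬p ∨ q) there: w7:T. ✓
w7: successors {w0}; ◇(¬p ∨ q) there: w0:T. ✓
Satisfying worlds: {w1, w2, w3, w4, w5, w6, w7}.

7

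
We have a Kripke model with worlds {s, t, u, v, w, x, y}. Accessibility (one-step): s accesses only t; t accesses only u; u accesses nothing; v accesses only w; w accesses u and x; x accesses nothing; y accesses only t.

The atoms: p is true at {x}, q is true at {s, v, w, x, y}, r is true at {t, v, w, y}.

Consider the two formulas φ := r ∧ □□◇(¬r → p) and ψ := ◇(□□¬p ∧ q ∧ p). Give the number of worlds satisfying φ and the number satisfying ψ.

For r ∧ □□◇(¬r → p):
s: r is F, □□◇(¬r → p) is F. ✗
t: r is T, □□◇(¬r → p) is T. ✓
u: r is F, □□◇(¬r → p) is T. ✗
v: r is T, □□◇(¬r → p) is F. ✗
w: r is T, □□◇(¬r → p) is T. ✓
x: r is F, □□◇(¬r → p) is T. ✗
y: r is T, □□◇(¬r → p) is F. ✗
— 2 worlds.
For ◇(□□¬p ∧ q ∧ p):
s: successors {t}; □□¬p ∧ q ∧ p there: t:F. ✗
t: successors {u}; □□¬p ∧ q ∧ p there: u:F. ✗
u: no successors, so ◇(□□¬p ∧ q ∧ p) fails. ✗
v: successors {w}; □□¬p ∧ q ∧ p there: w:F. ✗
w: successors {u, x}; □□¬p ∧ q ∧ p there: u:F, x:T. ✓
x: no successors, so ◇(□□¬p ∧ q ∧ p) fails. ✗
y: successors {t}; □□¬p ∧ q ∧ p there: t:F. ✗
— 1 world.

2 and 1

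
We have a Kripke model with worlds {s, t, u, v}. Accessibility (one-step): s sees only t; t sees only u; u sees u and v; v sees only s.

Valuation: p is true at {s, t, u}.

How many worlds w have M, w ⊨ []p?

3

s: successors {t}; p there: t:T. ✓
t: successors {u}; p there: u:T. ✓
u: successors {u, v}; p there: u:T, v:F. ✗
v: successors {s}; p there: s:T. ✓
Satisfying worlds: {s, t, v}.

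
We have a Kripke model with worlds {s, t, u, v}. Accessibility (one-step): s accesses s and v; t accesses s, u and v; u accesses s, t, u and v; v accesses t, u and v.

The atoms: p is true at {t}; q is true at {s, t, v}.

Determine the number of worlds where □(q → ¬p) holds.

s: successors {s, v}; q → ¬p there: s:T, v:T. ✓
t: successors {s, u, v}; q → ¬p there: s:T, u:T, v:T. ✓
u: successors {s, t, u, v}; q → ¬p there: s:T, t:F, u:T, v:T. ✗
v: successors {t, u, v}; q → ¬p there: t:F, u:T, v:T. ✗
Satisfying worlds: {s, t}.

2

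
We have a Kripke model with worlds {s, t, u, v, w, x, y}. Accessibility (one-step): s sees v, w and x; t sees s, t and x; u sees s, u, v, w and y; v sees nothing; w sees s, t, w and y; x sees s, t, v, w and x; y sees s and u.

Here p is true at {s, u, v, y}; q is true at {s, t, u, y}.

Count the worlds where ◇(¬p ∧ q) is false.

4

s: successors {v, w, x}; ¬p ∧ q there: v:F, w:F, x:F. ✗
t: successors {s, t, x}; ¬p ∧ q there: s:F, t:T, x:F. ✓
u: successors {s, u, v, w, y}; ¬p ∧ q there: s:F, u:F, v:F, w:F, y:F. ✗
v: no successors, so ◇(¬p ∧ q) fails. ✗
w: successors {s, t, w, y}; ¬p ∧ q there: s:F, t:T, w:F, y:F. ✓
x: successors {s, t, v, w, x}; ¬p ∧ q there: s:F, t:T, v:F, w:F, x:F. ✓
y: successors {s, u}; ¬p ∧ q there: s:F, u:F. ✗
Satisfying worlds: {t, w, x}.
So ◇(¬p ∧ q) fails at the other 4 worlds.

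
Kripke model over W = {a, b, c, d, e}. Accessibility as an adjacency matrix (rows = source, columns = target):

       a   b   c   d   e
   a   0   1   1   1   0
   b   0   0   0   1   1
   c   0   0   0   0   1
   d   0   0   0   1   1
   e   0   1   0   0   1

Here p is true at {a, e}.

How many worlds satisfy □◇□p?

0

a: successors {b, c, d}; ◇□p there: b:F, c:F, d:F. ✗
b: successors {d, e}; ◇□p there: d:F, e:F. ✗
c: successors {e}; ◇□p there: e:F. ✗
d: successors {d, e}; ◇□p there: d:F, e:F. ✗
e: successors {b, e}; ◇□p there: b:F, e:F. ✗
Satisfying worlds: ∅.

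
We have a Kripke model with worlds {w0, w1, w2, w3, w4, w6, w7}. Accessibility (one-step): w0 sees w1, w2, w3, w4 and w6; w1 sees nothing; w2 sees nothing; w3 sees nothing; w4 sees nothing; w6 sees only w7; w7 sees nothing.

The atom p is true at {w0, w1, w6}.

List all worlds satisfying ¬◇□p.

w0: ◇□p is T. ✗
w1: ◇□p is F. ✓
w2: ◇□p is F. ✓
w3: ◇□p is F. ✓
w4: ◇□p is F. ✓
w6: ◇□p is T. ✗
w7: ◇□p is F. ✓

{w1, w2, w3, w4, w7}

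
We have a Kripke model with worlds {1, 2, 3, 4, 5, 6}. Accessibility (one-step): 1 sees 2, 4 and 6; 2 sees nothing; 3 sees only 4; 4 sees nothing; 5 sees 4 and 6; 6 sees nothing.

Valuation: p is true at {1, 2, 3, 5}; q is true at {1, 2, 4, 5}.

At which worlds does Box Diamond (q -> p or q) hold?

1: successors {2, 4, 6}; Diamond (q -> p or q) there: 2:F, 4:F, 6:F. ✗
2: no successors, so Box Diamond (q -> p or q) holds vacuously. ✓
3: successors {4}; Diamond (q -> p or q) there: 4:F. ✗
4: no successors, so Box Diamond (q -> p or q) holds vacuously. ✓
5: successors {4, 6}; Diamond (q -> p or q) there: 4:F, 6:F. ✗
6: no successors, so Box Diamond (q -> p or q) holds vacuously. ✓

{2, 4, 6}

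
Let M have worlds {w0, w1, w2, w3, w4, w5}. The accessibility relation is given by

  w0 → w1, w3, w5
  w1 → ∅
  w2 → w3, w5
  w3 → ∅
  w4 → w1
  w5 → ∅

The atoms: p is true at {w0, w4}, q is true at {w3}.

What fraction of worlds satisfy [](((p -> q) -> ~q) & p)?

1/2

w0: successors {w1, w3, w5}; ((p -> q) -> ~q) & p there: w1:F, w3:F, w5:F. ✗
w1: no successors, so [](((p -> q) -> ~q) & p) holds vacuously. ✓
w2: successors {w3, w5}; ((p -> q) -> ~q) & p there: w3:F, w5:F. ✗
w3: no successors, so [](((p -> q) -> ~q) & p) holds vacuously. ✓
w4: successors {w1}; ((p -> q) -> ~q) & p there: w1:F. ✗
w5: no successors, so [](((p -> q) -> ~q) & p) holds vacuously. ✓
That's 3 of 6 worlds, so 3/6 = 1/2.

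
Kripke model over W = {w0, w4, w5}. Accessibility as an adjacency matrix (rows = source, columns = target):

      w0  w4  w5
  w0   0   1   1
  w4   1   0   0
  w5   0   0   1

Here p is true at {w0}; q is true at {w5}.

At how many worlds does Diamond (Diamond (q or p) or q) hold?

w0: successors {w4, w5}; Diamond (q or p) or q there: w4:T, w5:T. ✓
w4: successors {w0}; Diamond (q or p) or q there: w0:T. ✓
w5: successors {w5}; Diamond (q or p) or q there: w5:T. ✓
Satisfying worlds: {w0, w4, w5}.

3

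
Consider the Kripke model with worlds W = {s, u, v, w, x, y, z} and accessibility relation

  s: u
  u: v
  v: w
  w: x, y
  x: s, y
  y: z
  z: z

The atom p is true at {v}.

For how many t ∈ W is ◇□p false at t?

s: successors {u}; □p there: u:T. ✓
u: successors {v}; □p there: v:F. ✗
v: successors {w}; □p there: w:F. ✗
w: successors {x, y}; □p there: x:F, y:F. ✗
x: successors {s, y}; □p there: s:F, y:F. ✗
y: successors {z}; □p there: z:F. ✗
z: successors {z}; □p there: z:F. ✗
Satisfying worlds: {s}.
So ◇□p fails at the other 6 worlds.

6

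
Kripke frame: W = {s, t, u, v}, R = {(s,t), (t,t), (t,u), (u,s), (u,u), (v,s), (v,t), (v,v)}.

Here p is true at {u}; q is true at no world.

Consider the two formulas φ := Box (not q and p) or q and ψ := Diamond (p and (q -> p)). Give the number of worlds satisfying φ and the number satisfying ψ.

0 and 2

For Box (not q and p) or q:
s: Box (not q and p) is F, q is F. ✗
t: Box (not q and p) is F, q is F. ✗
u: Box (not q and p) is F, q is F. ✗
v: Box (not q and p) is F, q is F. ✗
— 0 worlds.
For Diamond (p and (q -> p)):
s: successors {t}; p and (q -> p) there: t:F. ✗
t: successors {t, u}; p and (q -> p) there: t:F, u:T. ✓
u: successors {s, u}; p and (q -> p) there: s:F, u:T. ✓
v: successors {s, t, v}; p and (q -> p) there: s:F, t:F, v:F. ✗
— 2 worlds.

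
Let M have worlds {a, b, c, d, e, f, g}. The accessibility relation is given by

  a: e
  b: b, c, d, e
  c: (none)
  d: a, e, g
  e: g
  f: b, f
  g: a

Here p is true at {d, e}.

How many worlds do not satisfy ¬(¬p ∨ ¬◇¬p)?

a: ¬p ∨ ¬◇¬p is T. ✗
b: ¬p ∨ ¬◇¬p is T. ✗
c: ¬p ∨ ¬◇¬p is T. ✗
d: ¬p ∨ ¬◇¬p is F. ✓
e: ¬p ∨ ¬◇¬p is F. ✓
f: ¬p ∨ ¬◇¬p is T. ✗
g: ¬p ∨ ¬◇¬p is T. ✗
Satisfying worlds: {d, e}.
So ¬(¬p ∨ ¬◇¬p) fails at the other 5 worlds.

5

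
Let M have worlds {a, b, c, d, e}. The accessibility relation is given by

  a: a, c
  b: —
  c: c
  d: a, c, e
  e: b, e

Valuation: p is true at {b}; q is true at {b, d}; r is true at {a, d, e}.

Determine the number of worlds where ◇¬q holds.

4

a: successors {a, c}; ¬q there: a:T, c:T. ✓
b: no successors, so ◇¬q fails. ✗
c: successors {c}; ¬q there: c:T. ✓
d: successors {a, c, e}; ¬q there: a:T, c:T, e:T. ✓
e: successors {b, e}; ¬q there: b:F, e:T. ✓
Satisfying worlds: {a, c, d, e}.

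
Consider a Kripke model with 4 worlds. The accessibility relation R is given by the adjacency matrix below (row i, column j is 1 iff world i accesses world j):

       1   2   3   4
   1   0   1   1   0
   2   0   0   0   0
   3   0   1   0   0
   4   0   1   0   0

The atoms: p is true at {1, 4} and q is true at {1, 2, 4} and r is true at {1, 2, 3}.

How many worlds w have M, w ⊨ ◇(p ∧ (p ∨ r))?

0

1: successors {2, 3}; p ∧ (p ∨ r) there: 2:F, 3:F. ✗
2: no successors, so ◇(p ∧ (p ∨ r)) fails. ✗
3: successors {2}; p ∧ (p ∨ r) there: 2:F. ✗
4: successors {2}; p ∧ (p ∨ r) there: 2:F. ✗
Satisfying worlds: ∅.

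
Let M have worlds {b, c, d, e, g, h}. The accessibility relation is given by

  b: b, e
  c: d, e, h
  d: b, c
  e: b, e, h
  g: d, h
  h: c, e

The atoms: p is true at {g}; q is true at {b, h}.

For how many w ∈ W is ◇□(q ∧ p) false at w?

6

b: successors {b, e}; □(q ∧ p) there: b:F, e:F. ✗
c: successors {d, e, h}; □(q ∧ p) there: d:F, e:F, h:F. ✗
d: successors {b, c}; □(q ∧ p) there: b:F, c:F. ✗
e: successors {b, e, h}; □(q ∧ p) there: b:F, e:F, h:F. ✗
g: successors {d, h}; □(q ∧ p) there: d:F, h:F. ✗
h: successors {c, e}; □(q ∧ p) there: c:F, e:F. ✗
Satisfying worlds: ∅.
So ◇□(q ∧ p) fails at the other 6 worlds.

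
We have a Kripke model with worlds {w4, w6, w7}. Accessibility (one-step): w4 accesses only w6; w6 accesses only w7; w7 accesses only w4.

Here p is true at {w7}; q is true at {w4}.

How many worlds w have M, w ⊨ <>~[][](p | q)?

w4: successors {w6}; ~[][](p | q) there: w6:F. ✗
w6: successors {w7}; ~[][](p | q) there: w7:T. ✓
w7: successors {w4}; ~[][](p | q) there: w4:F. ✗
Satisfying worlds: {w6}.

1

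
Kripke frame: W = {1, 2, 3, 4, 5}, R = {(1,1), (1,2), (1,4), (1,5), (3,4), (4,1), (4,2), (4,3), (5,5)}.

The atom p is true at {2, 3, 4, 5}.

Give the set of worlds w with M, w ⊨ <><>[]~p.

{1, 3, 4}

1: successors {1, 2, 4, 5}; <>[]~p there: 1:T, 2:F, 4:T, 5:F. ✓
2: no successors, so <><>[]~p fails. ✗
3: successors {4}; <>[]~p there: 4:T. ✓
4: successors {1, 2, 3}; <>[]~p there: 1:T, 2:F, 3:F. ✓
5: successors {5}; <>[]~p there: 5:F. ✗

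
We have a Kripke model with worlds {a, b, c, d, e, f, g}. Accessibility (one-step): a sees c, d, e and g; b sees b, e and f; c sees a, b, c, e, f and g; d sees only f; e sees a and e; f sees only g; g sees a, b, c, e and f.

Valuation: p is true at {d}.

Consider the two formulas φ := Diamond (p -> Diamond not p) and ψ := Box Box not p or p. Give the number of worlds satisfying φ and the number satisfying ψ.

7 and 4

For Diamond (p -> Diamond not p):
a: successors {c, d, e, g}; p -> Diamond not p there: c:T, d:T, e:T, g:T. ✓
b: successors {b, e, f}; p -> Diamond not p there: b:T, e:T, f:T. ✓
c: successors {a, b, c, e, f, g}; p -> Diamond not p there: a:T, b:T, c:T, e:T, f:T, g:T. ✓
d: successors {f}; p -> Diamond not p there: f:T. ✓
e: successors {a, e}; p -> Diamond not p there: a:T, e:T. ✓
f: successors {g}; p -> Diamond not p there: g:T. ✓
g: successors {a, b, c, e, f}; p -> Diamond not p there: a:T, b:T, c:T, e:T, f:T. ✓
— 7 worlds.
For Box Box not p or p:
a: Box Box not p is T, p is F. ✓
b: Box Box not p is T, p is F. ✓
c: Box Box not p is F, p is F. ✗
d: Box Box not p is T, p is T. ✓
e: Box Box not p is F, p is F. ✗
f: Box Box not p is T, p is F. ✓
g: Box Box not p is F, p is F. ✗
— 4 worlds.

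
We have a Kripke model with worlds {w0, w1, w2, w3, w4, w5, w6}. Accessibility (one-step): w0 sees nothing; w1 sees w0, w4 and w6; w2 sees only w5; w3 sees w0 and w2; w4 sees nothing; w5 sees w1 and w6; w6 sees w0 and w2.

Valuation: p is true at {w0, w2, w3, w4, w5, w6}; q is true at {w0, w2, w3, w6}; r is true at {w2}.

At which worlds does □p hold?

w0: no successors, so □p holds vacuously. ✓
w1: successors {w0, w4, w6}; p there: w0:T, w4:T, w6:T. ✓
w2: successors {w5}; p there: w5:T. ✓
w3: successors {w0, w2}; p there: w0:T, w2:T. ✓
w4: no successors, so □p holds vacuously. ✓
w5: successors {w1, w6}; p there: w1:F, w6:T. ✗
w6: successors {w0, w2}; p there: w0:T, w2:T. ✓

{w0, w1, w2, w3, w4, w6}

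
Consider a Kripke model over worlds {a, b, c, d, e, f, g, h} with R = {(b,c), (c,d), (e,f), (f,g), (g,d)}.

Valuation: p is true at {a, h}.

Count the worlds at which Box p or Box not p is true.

8

a: Box p is T, Box not p is T. ✓
b: Box p is F, Box not p is T. ✓
c: Box p is F, Box not p is T. ✓
d: Box p is T, Box not p is T. ✓
e: Box p is F, Box not p is T. ✓
f: Box p is F, Box not p is T. ✓
g: Box p is F, Box not p is T. ✓
h: Box p is T, Box not p is T. ✓
Satisfying worlds: {a, b, c, d, e, f, g, h}.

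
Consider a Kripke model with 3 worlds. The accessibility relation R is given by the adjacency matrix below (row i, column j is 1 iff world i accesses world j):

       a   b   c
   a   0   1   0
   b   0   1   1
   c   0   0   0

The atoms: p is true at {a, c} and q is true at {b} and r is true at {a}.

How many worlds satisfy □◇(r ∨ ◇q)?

a: successors {b}; ◇(r ∨ ◇q) there: b:T. ✓
b: successors {b, c}; ◇(r ∨ ◇q) there: b:T, c:F. ✗
c: no successors, so □◇(r ∨ ◇q) holds vacuously. ✓
Satisfying worlds: {a, c}.

2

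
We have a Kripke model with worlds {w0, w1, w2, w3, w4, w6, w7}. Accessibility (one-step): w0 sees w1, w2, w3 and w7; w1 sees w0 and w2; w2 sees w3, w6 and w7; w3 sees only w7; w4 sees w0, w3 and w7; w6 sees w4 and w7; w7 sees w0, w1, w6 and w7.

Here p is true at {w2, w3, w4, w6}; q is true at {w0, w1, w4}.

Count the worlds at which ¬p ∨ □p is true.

w0: ¬p is T, □p is F. ✓
w1: ¬p is T, □p is F. ✓
w2: ¬p is F, □p is F. ✗
w3: ¬p is F, □p is F. ✗
w4: ¬p is F, □p is F. ✗
w6: ¬p is F, □p is F. ✗
w7: ¬p is T, □p is F. ✓
Satisfying worlds: {w0, w1, w7}.

3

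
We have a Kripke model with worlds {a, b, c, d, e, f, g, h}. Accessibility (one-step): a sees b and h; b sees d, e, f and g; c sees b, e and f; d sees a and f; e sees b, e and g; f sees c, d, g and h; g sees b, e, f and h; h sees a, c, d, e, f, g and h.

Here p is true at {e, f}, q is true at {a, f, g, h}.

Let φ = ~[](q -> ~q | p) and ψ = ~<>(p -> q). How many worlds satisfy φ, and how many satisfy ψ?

7 and 0

For ~[](q -> ~q | p):
a: [](q -> ~q | p) is F. ✓
b: [](q -> ~q | p) is F. ✓
c: [](q -> ~q | p) is T. ✗
d: [](q -> ~q | p) is F. ✓
e: [](q -> ~q | p) is F. ✓
f: [](q -> ~q | p) is F. ✓
g: [](q -> ~q | p) is F. ✓
h: [](q -> ~q | p) is F. ✓
— 7 worlds.
For ~<>(p -> q):
a: <>(p -> q) is T. ✗
b: <>(p -> q) is T. ✗
c: <>(p -> q) is T. ✗
d: <>(p -> q) is T. ✗
e: <>(p -> q) is T. ✗
f: <>(p -> q) is T. ✗
g: <>(p -> q) is T. ✗
h: <>(p -> q) is T. ✗
— 0 worlds.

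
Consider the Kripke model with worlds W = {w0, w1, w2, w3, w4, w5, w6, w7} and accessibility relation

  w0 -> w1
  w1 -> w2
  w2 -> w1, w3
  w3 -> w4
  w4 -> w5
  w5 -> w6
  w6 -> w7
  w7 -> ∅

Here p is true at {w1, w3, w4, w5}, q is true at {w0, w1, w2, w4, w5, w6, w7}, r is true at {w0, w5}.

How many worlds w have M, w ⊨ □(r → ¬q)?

7

w0: successors {w1}; r → ¬q there: w1:T. ✓
w1: successors {w2}; r → ¬q there: w2:T. ✓
w2: successors {w1, w3}; r → ¬q there: w1:T, w3:T. ✓
w3: successors {w4}; r → ¬q there: w4:T. ✓
w4: successors {w5}; r → ¬q there: w5:F. ✗
w5: successors {w6}; r → ¬q there: w6:T. ✓
w6: successors {w7}; r → ¬q there: w7:T. ✓
w7: no successors, so □(r → ¬q) holds vacuously. ✓
Satisfying worlds: {w0, w1, w2, w3, w5, w6, w7}.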